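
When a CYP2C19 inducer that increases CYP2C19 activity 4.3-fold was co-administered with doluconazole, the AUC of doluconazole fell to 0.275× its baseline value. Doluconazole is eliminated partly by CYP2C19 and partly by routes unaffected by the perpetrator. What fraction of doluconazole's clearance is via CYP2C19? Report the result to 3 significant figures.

Call the CYP2C19 fraction fm. After the interaction, CL_new/CL_old = fm × 4.3 + (1 − fm).
AUC ratio = 1 / (new CL fraction), so new CL fraction = 1 / 0.275 = 3.636.
fm × 4.3 + 1 − fm = 3.636  ⇒  fm × (4.3 − 1) = 2.636  ⇒  fm = 0.799.

0.799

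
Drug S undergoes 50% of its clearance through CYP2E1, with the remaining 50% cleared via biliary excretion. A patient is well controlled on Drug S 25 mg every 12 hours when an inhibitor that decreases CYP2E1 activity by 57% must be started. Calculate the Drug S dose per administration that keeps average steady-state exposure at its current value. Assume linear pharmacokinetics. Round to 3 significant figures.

The CYP2E1 pathway (50% of clearance) falls to 0.43× activity: 0.5 × 0.43 = 0.215.
The remaining 50% of clearance is unaffected.
CL_new/CL_old = 0.215 + 0.5 = 0.715.
Css,avg = (dose rate)/CL, so holding Css fixed requires dose ∝ CL: 25 × 0.715 = 17.9 mg.

17.9 mg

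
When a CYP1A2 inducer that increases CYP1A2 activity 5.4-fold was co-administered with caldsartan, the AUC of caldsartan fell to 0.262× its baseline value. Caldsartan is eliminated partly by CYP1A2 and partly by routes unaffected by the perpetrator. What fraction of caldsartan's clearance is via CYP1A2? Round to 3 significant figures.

Write x for the fraction cleared via CYP1A2. The observed AUC change means clearance rose to 1/0.262 = 3.817 of baseline.
Only the CYP1A2 route changed, so 3.817 = x·5.4 + (1 − x), giving x = 0.640.

0.640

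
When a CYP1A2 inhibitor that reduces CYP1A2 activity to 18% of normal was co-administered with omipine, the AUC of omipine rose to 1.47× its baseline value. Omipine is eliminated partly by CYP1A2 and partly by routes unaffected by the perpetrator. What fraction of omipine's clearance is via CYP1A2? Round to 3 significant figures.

Let x = fm,CYP1A2. Because AUC ∝ 1/CL, relative clearance fell to 1/1.47 = 0.6803.
Only the CYP1A2 route changed, so 0.6803 = x·0.18 + (1 − x), giving x = 0.390.

0.390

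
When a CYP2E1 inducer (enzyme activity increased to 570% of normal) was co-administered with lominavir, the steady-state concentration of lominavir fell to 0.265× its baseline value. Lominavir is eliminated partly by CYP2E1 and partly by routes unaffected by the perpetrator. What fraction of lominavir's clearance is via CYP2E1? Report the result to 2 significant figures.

0.59

Let fm be the CYP2E1 fraction. New clearance relative to baseline = fm × 5.7 + (1 − fm).
Steady-state concentration ratio = 1 / (new CL fraction), so new CL fraction = 1 / 0.265 = 3.774.
fm × 5.7 + 1 − fm = 3.774  ⇒  fm × (5.7 − 1) = 2.774  ⇒  fm = 0.59.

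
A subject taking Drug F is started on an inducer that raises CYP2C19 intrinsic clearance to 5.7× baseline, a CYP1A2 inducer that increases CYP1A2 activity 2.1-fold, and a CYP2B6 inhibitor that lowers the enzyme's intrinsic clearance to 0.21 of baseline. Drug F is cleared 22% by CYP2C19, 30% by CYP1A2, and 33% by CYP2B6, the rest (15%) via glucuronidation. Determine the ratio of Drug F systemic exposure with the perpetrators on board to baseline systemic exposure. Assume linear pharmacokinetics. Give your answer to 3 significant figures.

CYP2C19: 0.22 × 5.7 = 1.254
CYP1A2: 0.3 × 2.1 = 0.63
CYP2B6: 0.33 × 0.21 = 0.0693
Other: 0.15 (unchanged)
CL_new/CL_old = 1.254 + 0.63 + 0.0693 + 0.15 = 2.1033.
Systemic exposure ∝ 1/CL: fold-change = 1 / 2.1033 = 0.475.

0.475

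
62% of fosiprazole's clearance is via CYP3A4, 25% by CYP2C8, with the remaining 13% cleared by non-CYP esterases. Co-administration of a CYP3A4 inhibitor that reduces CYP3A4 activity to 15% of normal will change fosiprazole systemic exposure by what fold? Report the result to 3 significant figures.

2.11

The CYP3A4 pathway (62% of clearance) drops to 0.15× activity: 0.62 × 0.15 = 0.093.
CYP2C8 (25%) and the residual 13% are unaffected.
New clearance relative to baseline: 0.093 + 0.25 + 0.13 = 0.473.
Systemic exposure is inversely proportional to clearance, so the fold-change is 1 / 0.473 = 2.11.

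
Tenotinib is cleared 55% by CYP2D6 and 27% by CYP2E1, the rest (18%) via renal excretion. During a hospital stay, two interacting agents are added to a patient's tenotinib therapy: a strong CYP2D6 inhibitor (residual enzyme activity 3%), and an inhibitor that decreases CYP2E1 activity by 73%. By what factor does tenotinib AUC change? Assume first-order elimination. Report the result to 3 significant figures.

3.71

The CYP2D6 pathway (55% of clearance) falls to 0.03× activity: 0.55 × 0.03 = 0.0165.
The CYP2E1 pathway (27% of clearance) falls to 0.27× activity: 0.27 × 0.27 = 0.0729.
Non-CYP routes (18%) are unchanged.
New clearance relative to baseline: 0.0165 + 0.0729 + 0.18 = 0.2694.
Because AUC varies inversely with clearance, the combined effect is 1 / 0.2694 = 3.71.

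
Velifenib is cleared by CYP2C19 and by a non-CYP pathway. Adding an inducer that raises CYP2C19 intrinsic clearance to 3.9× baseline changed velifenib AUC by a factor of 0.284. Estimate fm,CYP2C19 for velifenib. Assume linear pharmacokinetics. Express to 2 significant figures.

Call the CYP2C19 fraction fm. After the interaction, CL_new/CL_old = fm × 3.9 + (1 − fm).
AUC ratio = 1 / (new CL fraction), so new CL fraction = 1 / 0.284 = 3.521.
fm × 3.9 + 1 − fm = 3.521  ⇒  fm × (3.9 − 1) = 2.521  ⇒  fm = 0.87.

0.87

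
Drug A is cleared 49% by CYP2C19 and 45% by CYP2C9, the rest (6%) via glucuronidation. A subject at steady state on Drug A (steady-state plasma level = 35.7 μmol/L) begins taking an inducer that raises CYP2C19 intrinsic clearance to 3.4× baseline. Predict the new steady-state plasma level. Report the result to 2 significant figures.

16 μmol/L

The CYP2C19 pathway (49% of clearance) increases to 3.4× activity: 0.49 × 3.4 = 1.666.
CYP2C9 (45%) and the residual 6% are unaffected.
CL_new/CL_old = 1.666 + 0.45 + 0.06 = 2.176.
Steady-state plasma level ∝ 1/CL, so new value = 35.7 / 2.176 = 16 μmol/L.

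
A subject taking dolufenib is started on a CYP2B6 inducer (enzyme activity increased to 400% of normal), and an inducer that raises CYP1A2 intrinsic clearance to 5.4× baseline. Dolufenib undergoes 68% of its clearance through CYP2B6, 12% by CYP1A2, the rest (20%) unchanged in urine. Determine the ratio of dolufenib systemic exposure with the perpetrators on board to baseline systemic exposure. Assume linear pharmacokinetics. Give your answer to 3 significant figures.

CYP2B6: 0.68 × 4 = 2.72
CYP1A2: 0.12 × 5.4 = 0.648
Other: 0.2 (unchanged)
Relative clearance = 2.72 + 0.648 + 0.2 = 3.568.
Net systemic exposure ratio = 1 / 3.568 = 0.280.

0.280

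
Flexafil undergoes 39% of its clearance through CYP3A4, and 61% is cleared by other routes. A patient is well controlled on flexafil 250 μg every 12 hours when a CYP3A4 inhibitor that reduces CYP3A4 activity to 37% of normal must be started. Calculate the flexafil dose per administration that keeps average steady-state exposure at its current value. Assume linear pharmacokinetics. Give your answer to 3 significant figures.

189 μg

The CYP3A4 pathway (39% of clearance) falls to 0.37× activity: 0.39 × 0.37 = 0.1443.
The remaining 61% of clearance is unaffected.
CL_new/CL_old = 0.1443 + 0.61 = 0.7543.
To maintain the same steady-state level, dose must scale with clearance: new dose = 250 × 0.7543 = 189 μg.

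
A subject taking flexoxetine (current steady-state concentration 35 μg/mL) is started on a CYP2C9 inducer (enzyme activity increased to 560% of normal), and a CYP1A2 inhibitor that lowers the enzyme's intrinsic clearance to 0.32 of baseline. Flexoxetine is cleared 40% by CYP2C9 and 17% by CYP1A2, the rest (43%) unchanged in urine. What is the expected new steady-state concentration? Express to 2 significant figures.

13 μg/mL

CYP2C9: 0.4 × 5.6 = 2.24
CYP1A2: 0.17 × 0.32 = 0.0544
Other: 0.43 (unchanged)
New clearance relative to baseline: 2.24 + 0.0544 + 0.43 = 2.7244.
New steady-state concentration = 35 / 2.7244 = 13 μg/mL (concentration scales inversely with clearance).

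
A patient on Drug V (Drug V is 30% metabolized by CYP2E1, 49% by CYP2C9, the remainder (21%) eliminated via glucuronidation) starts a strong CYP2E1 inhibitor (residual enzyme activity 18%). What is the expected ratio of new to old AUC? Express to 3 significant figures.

1.33

The CYP2E1 pathway (30% of clearance) drops to 0.18× activity: 0.3 × 0.18 = 0.054.
CYP2C9 (49%) and the residual 21% are unaffected.
CL_new/CL_old = 0.054 + 0.49 + 0.21 = 0.754.
Since AUC ∝ 1/CL, the ratio is 1 / 0.754 = 1.33.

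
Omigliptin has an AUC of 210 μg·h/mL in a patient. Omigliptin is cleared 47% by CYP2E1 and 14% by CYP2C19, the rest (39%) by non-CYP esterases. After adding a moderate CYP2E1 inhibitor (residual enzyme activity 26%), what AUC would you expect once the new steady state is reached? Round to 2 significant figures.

3.2 × 10² μg·h/mL

CYP2E1: 0.47 × 0.26 = 0.1222
CYP2C19: 0.14 (unchanged)
Other: 0.39 (unchanged)
CL_new/CL_old = 0.1222 + 0.14 + 0.39 = 0.6522.
With dosing unchanged, AUC scales as 1/CL: 210 / 0.6522 = 3.2 × 10² μg·h/mL.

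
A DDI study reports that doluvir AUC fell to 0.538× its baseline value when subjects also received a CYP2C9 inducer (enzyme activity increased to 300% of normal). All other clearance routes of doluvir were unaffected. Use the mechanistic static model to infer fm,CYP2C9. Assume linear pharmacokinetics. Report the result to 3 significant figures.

CL'/CL = 1 / 0.538 = 1.859
3·fm + (1 − fm) = 1.859
fm = (1.859 − 1) / (3 − 1) = 0.429

0.429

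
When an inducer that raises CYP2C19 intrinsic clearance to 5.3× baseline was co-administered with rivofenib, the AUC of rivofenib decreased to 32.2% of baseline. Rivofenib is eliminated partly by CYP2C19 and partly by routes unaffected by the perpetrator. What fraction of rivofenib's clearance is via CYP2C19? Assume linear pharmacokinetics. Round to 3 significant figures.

Let x = fm,CYP2C19. Because AUC ∝ 1/CL, relative clearance rose to 1/0.322 = 3.106.
Only the CYP2C19 route changed, so 3.106 = x·5.3 + (1 − x), giving x = 0.490.

0.490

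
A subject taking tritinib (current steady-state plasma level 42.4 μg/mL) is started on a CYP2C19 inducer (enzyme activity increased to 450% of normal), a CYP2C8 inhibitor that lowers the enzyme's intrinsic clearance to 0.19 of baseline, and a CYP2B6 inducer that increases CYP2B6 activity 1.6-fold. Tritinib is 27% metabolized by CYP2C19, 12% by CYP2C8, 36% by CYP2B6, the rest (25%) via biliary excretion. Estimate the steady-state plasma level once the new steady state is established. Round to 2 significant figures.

The CYP2C19 pathway (27% of clearance) rises to 4.5× activity: 0.27 × 4.5 = 1.215.
The CYP2C8 pathway (12% of clearance) falls to 0.19× activity: 0.12 × 0.19 = 0.0228.
The CYP2B6 pathway (36% of clearance) rises to 1.6× activity: 0.36 × 1.6 = 0.576.
Non-CYP routes (25%) are unchanged.
CL_new/CL_old = 1.215 + 0.0228 + 0.576 + 0.25 = 2.0638.
New steady-state plasma level = 42.4 / 2.0638 = 21 μg/mL (concentration scales inversely with clearance).

21 μg/mL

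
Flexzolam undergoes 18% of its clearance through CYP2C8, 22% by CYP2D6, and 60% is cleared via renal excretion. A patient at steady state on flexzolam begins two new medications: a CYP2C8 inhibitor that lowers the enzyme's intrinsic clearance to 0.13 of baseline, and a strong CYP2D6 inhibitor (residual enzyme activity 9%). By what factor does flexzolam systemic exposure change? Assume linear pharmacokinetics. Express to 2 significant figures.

1.6

CYP2C8: 0.18 × 0.13 = 0.0234
CYP2D6: 0.22 × 0.09 = 0.0198
Other: 0.6 (unchanged)
New clearance relative to baseline: 0.0234 + 0.0198 + 0.6 = 0.6432.
Net systemic exposure ratio = 1 / 0.6432 = 1.6.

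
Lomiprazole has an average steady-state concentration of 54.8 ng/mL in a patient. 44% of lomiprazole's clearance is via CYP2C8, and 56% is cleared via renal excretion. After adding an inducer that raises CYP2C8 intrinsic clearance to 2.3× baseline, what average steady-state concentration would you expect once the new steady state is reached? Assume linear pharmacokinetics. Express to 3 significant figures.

34.9 ng/mL

The CYP2C8 pathway (44% of clearance) increases to 2.3× activity: 0.44 × 2.3 = 1.012.
Non-CYP routes (56%) are unchanged.
CL_new/CL_old = 1.012 + 0.56 = 1.572.
Average steady-state concentration ∝ 1/CL, so new value = 54.8 / 1.572 = 34.9 ng/mL.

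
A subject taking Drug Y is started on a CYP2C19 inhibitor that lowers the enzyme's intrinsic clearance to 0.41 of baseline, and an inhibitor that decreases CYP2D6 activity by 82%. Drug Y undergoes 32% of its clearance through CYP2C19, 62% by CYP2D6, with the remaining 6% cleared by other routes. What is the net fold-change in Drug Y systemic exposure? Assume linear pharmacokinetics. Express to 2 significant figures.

3.3

CYP2C19: 0.32 × 0.41 = 0.1312
CYP2D6: 0.62 × 0.18 = 0.1116
Other: 0.06 (unchanged)
Relative clearance = 0.1312 + 0.1116 + 0.06 = 0.3028.
Systemic exposure ∝ 1/CL: fold-change = 1 / 0.3028 = 3.3.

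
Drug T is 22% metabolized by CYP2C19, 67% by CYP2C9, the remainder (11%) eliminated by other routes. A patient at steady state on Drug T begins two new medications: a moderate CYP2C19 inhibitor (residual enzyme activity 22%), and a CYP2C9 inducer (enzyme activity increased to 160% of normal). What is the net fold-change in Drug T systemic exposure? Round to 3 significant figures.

0.813

The CYP2C19 pathway (22% of clearance) is reduced to 0.22× activity: 0.22 × 0.22 = 0.0484.
The CYP2C9 pathway (67% of clearance) increases to 1.6× activity: 0.67 × 1.6 = 1.072.
The remaining 11% of clearance is unaffected.
CL_new/CL_old = 0.0484 + 1.072 + 0.11 = 1.2304.
Net systemic exposure ratio = 1 / 1.2304 = 0.813.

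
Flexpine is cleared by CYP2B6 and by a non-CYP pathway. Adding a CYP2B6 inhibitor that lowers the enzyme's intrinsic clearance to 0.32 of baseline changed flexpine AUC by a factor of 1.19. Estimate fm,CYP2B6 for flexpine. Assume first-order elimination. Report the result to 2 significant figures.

Write x for the fraction cleared via CYP2B6. The observed AUC change means clearance fell to 1/1.19 = 0.8403 of baseline.
Only the CYP2B6 route changed, so 0.8403 = x·0.32 + (1 − x), giving x = 0.23.

0.23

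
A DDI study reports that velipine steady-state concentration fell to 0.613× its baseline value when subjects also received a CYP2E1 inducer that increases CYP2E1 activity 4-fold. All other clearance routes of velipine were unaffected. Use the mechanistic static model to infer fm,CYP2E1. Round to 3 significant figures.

0.210

Let fm be the CYP2E1 fraction. New clearance relative to baseline = fm × 4 + (1 − fm).
Steady-state concentration ratio = 1 / (new CL fraction), so new CL fraction = 1 / 0.613 = 1.631.
fm × 4 + 1 − fm = 1.631  ⇒  fm × (4 − 1) = 0.6313  ⇒  fm = 0.210.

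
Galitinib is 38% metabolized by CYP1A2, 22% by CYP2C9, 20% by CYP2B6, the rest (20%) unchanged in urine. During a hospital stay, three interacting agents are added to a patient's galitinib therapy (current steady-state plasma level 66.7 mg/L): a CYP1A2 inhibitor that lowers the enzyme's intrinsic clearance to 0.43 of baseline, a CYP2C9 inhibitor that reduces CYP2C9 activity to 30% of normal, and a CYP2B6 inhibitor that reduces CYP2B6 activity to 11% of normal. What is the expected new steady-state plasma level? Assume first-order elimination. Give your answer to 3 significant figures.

The CYP1A2 pathway (38% of clearance) drops to 0.43× activity: 0.38 × 0.43 = 0.1634.
The CYP2C9 pathway (22% of clearance) is reduced to 0.3× activity: 0.22 × 0.3 = 0.066.
The CYP2B6 pathway (20% of clearance) drops to 0.11× activity: 0.2 × 0.11 = 0.022.
Non-CYP routes (20%) are unchanged.
New clearance relative to baseline: 0.1634 + 0.066 + 0.022 + 0.2 = 0.4514.
New steady-state plasma level = 66.7 / 0.4514 = 148 mg/L (concentration scales inversely with clearance).

148 mg/L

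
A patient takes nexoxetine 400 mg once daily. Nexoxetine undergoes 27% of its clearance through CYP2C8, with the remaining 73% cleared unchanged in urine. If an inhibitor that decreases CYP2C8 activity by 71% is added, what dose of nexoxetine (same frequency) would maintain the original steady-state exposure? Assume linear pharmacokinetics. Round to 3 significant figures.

The CYP2C8 pathway (27% of clearance) is reduced to 0.29× activity: 0.27 × 0.29 = 0.0783.
Non-CYP routes (73%) are unchanged.
CL_new/CL_old = 0.0783 + 0.73 = 0.8083.
Exposure is unchanged when dose changes in proportion to clearance. New dose = 400 mg × 0.8083 = 323 mg.

323 mg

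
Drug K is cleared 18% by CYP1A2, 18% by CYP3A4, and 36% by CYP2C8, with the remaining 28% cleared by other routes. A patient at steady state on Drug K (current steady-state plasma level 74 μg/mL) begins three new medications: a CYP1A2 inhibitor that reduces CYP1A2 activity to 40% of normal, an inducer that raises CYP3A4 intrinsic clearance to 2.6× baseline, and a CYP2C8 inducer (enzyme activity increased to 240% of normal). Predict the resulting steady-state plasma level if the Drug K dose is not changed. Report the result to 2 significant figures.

The CYP1A2 pathway (18% of clearance) falls to 0.4× activity: 0.18 × 0.4 = 0.072.
The CYP3A4 pathway (18% of clearance) is boosted to 2.6× activity: 0.18 × 2.6 = 0.468.
The CYP2C8 pathway (36% of clearance) is boosted to 2.4× activity: 0.36 × 2.4 = 0.864.
The remaining 28% of clearance is unaffected.
Relative clearance = 0.072 + 0.468 + 0.864 + 0.28 = 1.684.
Dividing the baseline by the relative clearance: 74 / 1.684 = 44 μg/mL.

44 μg/mL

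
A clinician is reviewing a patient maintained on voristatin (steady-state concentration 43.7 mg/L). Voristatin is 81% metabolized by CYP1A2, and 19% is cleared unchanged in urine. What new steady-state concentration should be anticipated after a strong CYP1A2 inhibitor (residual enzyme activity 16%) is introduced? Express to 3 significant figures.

137 mg/L

The CYP1A2 pathway (81% of clearance) is reduced to 0.16× activity: 0.81 × 0.16 = 0.1296.
The remaining 19% of clearance is unaffected.
New clearance relative to baseline: 0.1296 + 0.19 = 0.3196.
Steady-state concentration ∝ 1/CL, so new value = 43.7 / 0.3196 = 137 mg/L.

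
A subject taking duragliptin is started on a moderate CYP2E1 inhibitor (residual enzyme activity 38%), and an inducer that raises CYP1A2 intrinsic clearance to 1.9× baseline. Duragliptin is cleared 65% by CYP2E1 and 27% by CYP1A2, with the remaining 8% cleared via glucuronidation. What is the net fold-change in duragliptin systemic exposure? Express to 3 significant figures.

1.19

The CYP2E1 pathway (65% of clearance) is reduced to 0.38× activity: 0.65 × 0.38 = 0.247.
The CYP1A2 pathway (27% of clearance) rises to 1.9× activity: 0.27 × 1.9 = 0.513.
Non-CYP routes (8%) are unchanged.
Relative clearance = 0.247 + 0.513 + 0.08 = 0.84.
Because systemic exposure varies inversely with clearance, the combined effect is 1 / 0.84 = 1.19.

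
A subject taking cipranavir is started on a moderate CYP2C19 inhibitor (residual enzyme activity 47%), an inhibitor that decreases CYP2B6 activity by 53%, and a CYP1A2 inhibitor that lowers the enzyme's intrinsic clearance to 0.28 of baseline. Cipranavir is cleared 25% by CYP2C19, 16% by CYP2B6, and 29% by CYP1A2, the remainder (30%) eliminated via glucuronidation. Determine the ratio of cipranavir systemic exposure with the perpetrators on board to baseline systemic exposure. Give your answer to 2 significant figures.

The CYP2C19 pathway (25% of clearance) is reduced to 0.47× activity: 0.25 × 0.47 = 0.1175.
The CYP2B6 pathway (16% of clearance) is reduced to 0.47× activity: 0.16 × 0.47 = 0.0752.
The CYP1A2 pathway (29% of clearance) is reduced to 0.28× activity: 0.29 × 0.28 = 0.0812.
Non-CYP routes (30%) are unchanged.
CL_new/CL_old = 0.1175 + 0.0752 + 0.0812 + 0.3 = 0.5739.
Systemic exposure ∝ 1/CL: fold-change = 1 / 0.5739 = 1.7.

1.7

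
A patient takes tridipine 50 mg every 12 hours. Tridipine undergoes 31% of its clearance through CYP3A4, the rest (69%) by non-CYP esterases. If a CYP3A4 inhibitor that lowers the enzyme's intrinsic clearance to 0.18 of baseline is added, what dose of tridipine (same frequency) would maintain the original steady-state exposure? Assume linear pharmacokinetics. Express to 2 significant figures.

37 mg

The CYP3A4 pathway (31% of clearance) is reduced to 0.18× activity: 0.31 × 0.18 = 0.0558.
Non-CYP routes (69%) are unchanged.
CL_new/CL_old = 0.0558 + 0.69 = 0.7458.
To maintain the same steady-state level, dose must scale with clearance: new dose = 50 × 0.7458 = 37 mg.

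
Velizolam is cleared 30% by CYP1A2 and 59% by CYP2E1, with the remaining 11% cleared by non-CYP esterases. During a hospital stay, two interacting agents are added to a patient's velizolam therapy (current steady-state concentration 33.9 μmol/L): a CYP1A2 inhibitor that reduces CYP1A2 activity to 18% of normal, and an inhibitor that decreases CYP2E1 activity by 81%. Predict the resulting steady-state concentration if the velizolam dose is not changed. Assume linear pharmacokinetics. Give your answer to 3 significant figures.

CYP1A2: 0.3 × 0.18 = 0.054
CYP2E1: 0.59 × 0.19 = 0.1121
Other: 0.11 (unchanged)
New clearance relative to baseline: 0.054 + 0.1121 + 0.11 = 0.2761.
New steady-state concentration = 33.9 / 0.2761 = 123 μmol/L (concentration scales inversely with clearance).

123 μmol/L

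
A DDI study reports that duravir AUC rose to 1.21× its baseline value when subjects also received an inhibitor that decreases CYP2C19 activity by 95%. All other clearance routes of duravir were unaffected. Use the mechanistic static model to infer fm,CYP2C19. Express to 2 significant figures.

0.18

CL'/CL = 1 / 1.21 = 0.8264
0.05·fm + (1 − fm) = 0.8264
fm = (0.8264 − 1) / (0.05 − 1) = 0.18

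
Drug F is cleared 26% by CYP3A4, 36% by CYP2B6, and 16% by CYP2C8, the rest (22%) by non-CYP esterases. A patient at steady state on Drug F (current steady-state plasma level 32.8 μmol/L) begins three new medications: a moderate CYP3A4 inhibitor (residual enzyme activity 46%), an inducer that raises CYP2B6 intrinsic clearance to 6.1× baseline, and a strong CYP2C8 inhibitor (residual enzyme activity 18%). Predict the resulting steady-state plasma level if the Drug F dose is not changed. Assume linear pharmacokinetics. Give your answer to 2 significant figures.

The CYP3A4 pathway (26% of clearance) drops to 0.46× activity: 0.26 × 0.46 = 0.1196.
The CYP2B6 pathway (36% of clearance) increases to 6.1× activity: 0.36 × 6.1 = 2.196.
The CYP2C8 pathway (16% of clearance) drops to 0.18× activity: 0.16 × 0.18 = 0.0288.
The remaining 22% of clearance is unaffected.
Relative clearance = 0.1196 + 2.196 + 0.0288 + 0.22 = 2.5644.
Steady-state plasma level ∝ 1/CL: new value = 32.8 / 2.5644 = 13 μmol/L.

13 μmol/L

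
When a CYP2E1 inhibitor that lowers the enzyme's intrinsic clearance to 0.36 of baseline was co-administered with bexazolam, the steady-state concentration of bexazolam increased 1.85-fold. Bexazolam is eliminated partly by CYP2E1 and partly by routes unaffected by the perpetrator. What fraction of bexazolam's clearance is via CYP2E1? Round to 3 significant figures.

CL'/CL = 1 / 1.85 = 0.5405
0.36·fm + (1 − fm) = 0.5405
fm = (0.5405 − 1) / (0.36 − 1) = 0.718

0.718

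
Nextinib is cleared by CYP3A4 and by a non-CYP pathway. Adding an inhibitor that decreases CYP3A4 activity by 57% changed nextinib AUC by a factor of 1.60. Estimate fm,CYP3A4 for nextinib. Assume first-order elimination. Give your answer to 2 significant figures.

0.66

Let x = fm,CYP3A4. Because AUC ∝ 1/CL, relative clearance fell to 1/1.60 = 0.625.
Only the CYP3A4 route changed, so 0.625 = x·0.43 + (1 − x), giving x = 0.66.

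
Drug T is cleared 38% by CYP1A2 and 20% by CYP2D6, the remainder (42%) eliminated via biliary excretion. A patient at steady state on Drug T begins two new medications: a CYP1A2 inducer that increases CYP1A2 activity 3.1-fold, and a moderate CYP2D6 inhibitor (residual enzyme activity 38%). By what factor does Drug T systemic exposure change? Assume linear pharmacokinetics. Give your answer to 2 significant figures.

0.60

The CYP1A2 pathway (38% of clearance) increases to 3.1× activity: 0.38 × 3.1 = 1.178.
The CYP2D6 pathway (20% of clearance) is reduced to 0.38× activity: 0.2 × 0.38 = 0.076.
Non-CYP routes (42%) are unchanged.
Relative clearance = 1.178 + 0.076 + 0.42 = 1.674.
Because systemic exposure varies inversely with clearance, the combined effect is 1 / 1.674 = 0.60.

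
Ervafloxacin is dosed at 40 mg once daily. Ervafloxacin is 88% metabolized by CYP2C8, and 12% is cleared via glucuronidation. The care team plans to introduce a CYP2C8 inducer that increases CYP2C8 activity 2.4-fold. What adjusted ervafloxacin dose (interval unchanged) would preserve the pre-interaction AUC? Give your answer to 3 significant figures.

The CYP2C8 pathway (88% of clearance) increases to 2.4× activity: 0.88 × 2.4 = 2.112.
The remaining 12% of clearance is unaffected.
Relative clearance = 2.112 + 0.12 = 2.232.
Exposure is unchanged when dose changes in proportion to clearance. New dose = 40 mg × 2.232 = 89.3 mg.

89.3 mg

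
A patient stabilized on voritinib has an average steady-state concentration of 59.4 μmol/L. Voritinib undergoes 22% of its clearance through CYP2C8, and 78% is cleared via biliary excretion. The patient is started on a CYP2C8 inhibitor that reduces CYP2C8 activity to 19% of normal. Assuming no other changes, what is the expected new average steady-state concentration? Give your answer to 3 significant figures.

72.3 μmol/L

The CYP2C8 pathway (22% of clearance) falls to 0.19× activity: 0.22 × 0.19 = 0.0418.
Non-CYP routes (78%) are unchanged.
Relative clearance = 0.0418 + 0.78 = 0.8218.
New average steady-state concentration = baseline ÷ relative clearance = 59.4 / 0.8218 = 72.3 μmol/L.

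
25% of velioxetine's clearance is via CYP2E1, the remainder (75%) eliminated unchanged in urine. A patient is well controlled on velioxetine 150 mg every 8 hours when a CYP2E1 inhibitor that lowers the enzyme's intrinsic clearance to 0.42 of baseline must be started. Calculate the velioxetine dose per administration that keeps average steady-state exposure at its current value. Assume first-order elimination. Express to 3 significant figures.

128 mg

The CYP2E1 pathway (25% of clearance) falls to 0.42× activity: 0.25 × 0.42 = 0.105.
The remaining 75% of clearance is unaffected.
CL_new/CL_old = 0.105 + 0.75 = 0.855.
Css,avg = (dose rate)/CL, so holding Css fixed requires dose ∝ CL: 150 × 0.855 = 128 mg.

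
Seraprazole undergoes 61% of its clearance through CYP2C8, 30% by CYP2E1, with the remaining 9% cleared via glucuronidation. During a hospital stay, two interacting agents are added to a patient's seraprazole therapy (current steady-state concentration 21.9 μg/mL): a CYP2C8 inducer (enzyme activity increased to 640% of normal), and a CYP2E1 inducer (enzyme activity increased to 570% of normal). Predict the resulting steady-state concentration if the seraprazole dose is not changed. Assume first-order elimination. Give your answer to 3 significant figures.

CYP2C8: 0.61 × 6.4 = 3.904
CYP2E1: 0.3 × 5.7 = 1.71
Other: 0.09 (unchanged)
Relative clearance = 3.904 + 1.71 + 0.09 = 5.704.
New steady-state concentration = 21.9 / 5.704 = 3.84 μg/mL (concentration scales inversely with clearance).

3.84 μg/mL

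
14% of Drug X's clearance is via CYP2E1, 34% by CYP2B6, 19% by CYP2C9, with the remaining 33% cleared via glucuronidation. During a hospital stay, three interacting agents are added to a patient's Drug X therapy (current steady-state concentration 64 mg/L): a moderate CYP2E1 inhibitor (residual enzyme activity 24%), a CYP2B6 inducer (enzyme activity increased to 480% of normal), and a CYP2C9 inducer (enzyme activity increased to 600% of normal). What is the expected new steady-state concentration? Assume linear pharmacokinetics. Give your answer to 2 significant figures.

20 mg/L

The CYP2E1 pathway (14% of clearance) is reduced to 0.24× activity: 0.14 × 0.24 = 0.0336.
The CYP2B6 pathway (34% of clearance) rises to 4.8× activity: 0.34 × 4.8 = 1.632.
The CYP2C9 pathway (19% of clearance) increases to 6× activity: 0.19 × 6 = 1.14.
Non-CYP routes (33%) are unchanged.
New clearance relative to baseline: 0.0336 + 1.632 + 1.14 + 0.33 = 3.1356.
New steady-state concentration = 64 / 3.1356 = 20 mg/L (concentration scales inversely with clearance).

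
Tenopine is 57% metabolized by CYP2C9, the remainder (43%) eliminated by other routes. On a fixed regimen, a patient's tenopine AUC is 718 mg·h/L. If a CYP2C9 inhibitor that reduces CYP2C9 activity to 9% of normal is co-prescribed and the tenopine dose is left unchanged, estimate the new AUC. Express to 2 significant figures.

1.5 × 10³ mg·h/L

The CYP2C9 pathway (57% of clearance) drops to 0.09× activity: 0.57 × 0.09 = 0.0513.
Non-CYP routes (43%) are unchanged.
New clearance relative to baseline: 0.0513 + 0.43 = 0.4813.
With dosing unchanged, AUC scales as 1/CL: 718 / 0.4813 = 1.5 × 10³ mg·h/L.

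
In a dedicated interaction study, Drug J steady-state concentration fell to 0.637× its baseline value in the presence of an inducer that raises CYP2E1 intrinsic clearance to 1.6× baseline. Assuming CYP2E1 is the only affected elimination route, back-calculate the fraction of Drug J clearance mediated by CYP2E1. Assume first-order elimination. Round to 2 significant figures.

0.95

Write x for the fraction cleared via CYP2E1. The observed steady-state concentration change means clearance rose to 1/0.637 = 1.57 of baseline.
Setting x·1.6 + (1 − x) = 1.57 and solving: x = (1.57 − 1)/(1.6 − 1) = 0.95.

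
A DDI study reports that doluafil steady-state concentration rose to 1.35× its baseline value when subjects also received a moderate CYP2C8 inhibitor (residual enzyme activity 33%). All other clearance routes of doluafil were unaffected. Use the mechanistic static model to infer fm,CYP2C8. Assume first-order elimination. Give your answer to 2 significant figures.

0.39

Let fm be the CYP2C8 fraction. New clearance relative to baseline = fm × 0.33 + (1 − fm).
Steady-state concentration ratio = 1 / (new CL fraction), so new CL fraction = 1 / 1.35 = 0.7407.
fm × 0.33 + 1 − fm = 0.7407  ⇒  fm × (0.33 − 1) = −0.2593  ⇒  fm = 0.39.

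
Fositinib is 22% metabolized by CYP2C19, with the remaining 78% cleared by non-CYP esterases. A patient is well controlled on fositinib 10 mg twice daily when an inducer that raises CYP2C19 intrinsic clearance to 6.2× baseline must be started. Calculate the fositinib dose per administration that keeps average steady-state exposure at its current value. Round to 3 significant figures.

21.4 mg

CYP2C19: 0.22 × 6.2 = 1.364
Other: 0.78 (unchanged)
CL_new/CL_old = 1.364 + 0.78 = 2.144.
Css,avg = (dose rate)/CL, so holding Css fixed requires dose ∝ CL: 10 × 2.144 = 21.4 mg.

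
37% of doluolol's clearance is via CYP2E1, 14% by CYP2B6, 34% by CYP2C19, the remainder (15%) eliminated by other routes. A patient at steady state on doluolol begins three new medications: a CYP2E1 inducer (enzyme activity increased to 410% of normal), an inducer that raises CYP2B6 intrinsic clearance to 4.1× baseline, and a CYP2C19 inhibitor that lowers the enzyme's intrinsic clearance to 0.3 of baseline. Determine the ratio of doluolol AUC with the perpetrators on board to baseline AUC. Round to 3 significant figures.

The CYP2E1 pathway (37% of clearance) is boosted to 4.1× activity: 0.37 × 4.1 = 1.517.
The CYP2B6 pathway (14% of clearance) rises to 4.1× activity: 0.14 × 4.1 = 0.574.
The CYP2C19 pathway (34% of clearance) is reduced to 0.3× activity: 0.34 × 0.3 = 0.102.
The remaining 15% of clearance is unaffected.
Relative clearance = 1.517 + 0.574 + 0.102 + 0.15 = 2.343.
AUC ∝ 1/CL: fold-change = 1 / 2.343 = 0.427.

0.427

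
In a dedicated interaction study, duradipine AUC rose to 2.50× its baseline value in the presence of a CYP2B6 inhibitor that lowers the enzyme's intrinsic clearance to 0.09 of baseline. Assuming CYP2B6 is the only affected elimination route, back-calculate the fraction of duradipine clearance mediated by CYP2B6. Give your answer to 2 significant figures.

CL'/CL = 1 / 2.50 = 0.4
0.09·fm + (1 − fm) = 0.4
fm = (0.4 − 1) / (0.09 − 1) = 0.66

0.66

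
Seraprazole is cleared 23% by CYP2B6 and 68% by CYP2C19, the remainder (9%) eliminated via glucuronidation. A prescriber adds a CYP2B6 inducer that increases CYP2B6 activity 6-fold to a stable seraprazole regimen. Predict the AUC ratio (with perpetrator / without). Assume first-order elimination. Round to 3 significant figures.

0.465

The CYP2B6 pathway (23% of clearance) is boosted to 6× activity: 0.23 × 6 = 1.38.
CYP2C19 (68%) and the residual 9% are unaffected.
Relative clearance = 1.38 + 0.68 + 0.09 = 2.15.
AUC ratio = CL_old/CL_new = 1 / 2.15 = 0.465.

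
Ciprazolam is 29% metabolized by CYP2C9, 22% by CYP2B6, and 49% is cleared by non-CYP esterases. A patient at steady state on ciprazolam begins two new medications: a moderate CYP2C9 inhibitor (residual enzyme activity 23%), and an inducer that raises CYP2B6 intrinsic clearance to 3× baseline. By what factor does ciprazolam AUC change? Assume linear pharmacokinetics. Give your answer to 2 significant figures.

The CYP2C9 pathway (29% of clearance) falls to 0.23× activity: 0.29 × 0.23 = 0.0667.
The CYP2B6 pathway (22% of clearance) rises to 3× activity: 0.22 × 3 = 0.66.
Non-CYP routes (49%) are unchanged.
Relative clearance = 0.0667 + 0.66 + 0.49 = 1.2167.
Net AUC ratio = 1 / 1.2167 = 0.82.

0.82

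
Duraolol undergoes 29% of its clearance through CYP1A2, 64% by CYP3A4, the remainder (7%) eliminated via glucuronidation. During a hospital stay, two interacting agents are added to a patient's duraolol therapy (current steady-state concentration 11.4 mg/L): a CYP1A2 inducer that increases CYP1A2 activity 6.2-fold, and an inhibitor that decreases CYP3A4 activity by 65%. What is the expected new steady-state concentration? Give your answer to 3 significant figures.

5.45 mg/L

CYP1A2: 0.29 × 6.2 = 1.798
CYP3A4: 0.64 × 0.35 = 0.224
Other: 0.07 (unchanged)
New clearance relative to baseline: 1.798 + 0.224 + 0.07 = 2.092.
Dividing the baseline by the relative clearance: 11.4 / 2.092 = 5.45 mg/L.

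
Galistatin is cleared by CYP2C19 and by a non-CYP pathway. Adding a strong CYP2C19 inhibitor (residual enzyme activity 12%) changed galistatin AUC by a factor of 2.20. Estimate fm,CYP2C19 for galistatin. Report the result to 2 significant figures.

CL'/CL = 1 / 2.20 = 0.4545
0.12·fm + (1 − fm) = 0.4545
fm = (0.4545 − 1) / (0.12 − 1) = 0.62

0.62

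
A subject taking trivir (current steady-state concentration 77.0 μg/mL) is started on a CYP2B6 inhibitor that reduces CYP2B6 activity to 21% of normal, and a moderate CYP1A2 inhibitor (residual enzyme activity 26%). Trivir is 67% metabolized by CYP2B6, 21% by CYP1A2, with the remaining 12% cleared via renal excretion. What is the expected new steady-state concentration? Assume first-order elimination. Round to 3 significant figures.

244 μg/mL

CYP2B6: 0.67 × 0.21 = 0.1407
CYP1A2: 0.21 × 0.26 = 0.0546
Other: 0.12 (unchanged)
CL_new/CL_old = 0.1407 + 0.0546 + 0.12 = 0.3153.
Steady-state concentration ∝ 1/CL: new value = 77.0 / 0.3153 = 244 μg/mL.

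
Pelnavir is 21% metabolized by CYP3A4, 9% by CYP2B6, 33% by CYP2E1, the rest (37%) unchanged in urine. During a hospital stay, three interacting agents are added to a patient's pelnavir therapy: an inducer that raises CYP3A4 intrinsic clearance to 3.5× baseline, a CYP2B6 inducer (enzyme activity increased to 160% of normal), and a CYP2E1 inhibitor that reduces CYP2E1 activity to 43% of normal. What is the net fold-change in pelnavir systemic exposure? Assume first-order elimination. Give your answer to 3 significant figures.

0.719

The CYP3A4 pathway (21% of clearance) is boosted to 3.5× activity: 0.21 × 3.5 = 0.735.
The CYP2B6 pathway (9% of clearance) is boosted to 1.6× activity: 0.09 × 1.6 = 0.144.
The CYP2E1 pathway (33% of clearance) falls to 0.43× activity: 0.33 × 0.43 = 0.1419.
The remaining 37% of clearance is unaffected.
New clearance relative to baseline: 0.735 + 0.144 + 0.1419 + 0.37 = 1.3909.
Systemic exposure ∝ 1/CL: fold-change = 1 / 1.3909 = 0.719.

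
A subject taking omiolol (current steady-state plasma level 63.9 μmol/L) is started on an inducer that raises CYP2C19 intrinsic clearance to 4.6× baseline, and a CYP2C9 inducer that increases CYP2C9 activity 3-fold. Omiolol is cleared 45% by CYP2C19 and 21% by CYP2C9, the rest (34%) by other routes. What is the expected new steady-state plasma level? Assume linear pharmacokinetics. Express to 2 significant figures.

21 μmol/L

The CYP2C19 pathway (45% of clearance) rises to 4.6× activity: 0.45 × 4.6 = 2.07.
The CYP2C9 pathway (21% of clearance) rises to 3× activity: 0.21 × 3 = 0.63.
The remaining 34% of clearance is unaffected.
Relative clearance = 2.07 + 0.63 + 0.34 = 3.04.
New steady-state plasma level = 63.9 / 3.04 = 21 μmol/L (concentration scales inversely with clearance).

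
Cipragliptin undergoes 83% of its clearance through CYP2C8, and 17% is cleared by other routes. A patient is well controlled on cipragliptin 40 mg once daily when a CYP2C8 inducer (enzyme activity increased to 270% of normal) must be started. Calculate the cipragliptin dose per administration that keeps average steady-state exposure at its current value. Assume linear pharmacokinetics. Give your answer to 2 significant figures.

96 mg

The CYP2C8 pathway (83% of clearance) is boosted to 2.7× activity: 0.83 × 2.7 = 2.241.
Non-CYP routes (17%) are unchanged.
Relative clearance = 2.241 + 0.17 = 2.411.
Css,avg = (dose rate)/CL, so holding Css fixed requires dose ∝ CL: 40 × 2.411 = 96 mg.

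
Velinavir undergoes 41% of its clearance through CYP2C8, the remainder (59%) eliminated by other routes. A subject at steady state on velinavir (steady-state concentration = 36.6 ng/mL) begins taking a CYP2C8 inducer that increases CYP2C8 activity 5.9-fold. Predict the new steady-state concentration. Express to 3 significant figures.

12.2 ng/mL

The CYP2C8 pathway (41% of clearance) increases to 5.9× activity: 0.41 × 5.9 = 2.419.
Non-CYP routes (59%) are unchanged.
Relative clearance = 2.419 + 0.59 = 3.009.
Steady-state concentration ∝ 1/CL, so new value = 36.6 / 3.009 = 12.2 ng/mL.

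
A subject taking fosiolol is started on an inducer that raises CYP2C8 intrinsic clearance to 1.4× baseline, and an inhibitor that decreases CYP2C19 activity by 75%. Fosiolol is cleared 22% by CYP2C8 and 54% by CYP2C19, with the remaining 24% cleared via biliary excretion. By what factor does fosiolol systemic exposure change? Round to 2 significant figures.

1.5

The CYP2C8 pathway (22% of clearance) is boosted to 1.4× activity: 0.22 × 1.4 = 0.308.
The CYP2C19 pathway (54% of clearance) is reduced to 0.25× activity: 0.54 × 0.25 = 0.135.
The remaining 24% of clearance is unaffected.
Relative clearance = 0.308 + 0.135 + 0.24 = 0.683.
Net systemic exposure ratio = 1 / 0.683 = 1.5.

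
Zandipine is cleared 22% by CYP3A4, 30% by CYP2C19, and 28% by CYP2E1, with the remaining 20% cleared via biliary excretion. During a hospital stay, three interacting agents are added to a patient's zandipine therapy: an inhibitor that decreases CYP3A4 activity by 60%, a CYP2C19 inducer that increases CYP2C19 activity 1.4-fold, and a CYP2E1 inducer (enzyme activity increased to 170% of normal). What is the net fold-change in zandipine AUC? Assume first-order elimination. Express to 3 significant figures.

0.845

The CYP3A4 pathway (22% of clearance) is reduced to 0.4× activity: 0.22 × 0.4 = 0.088.
The CYP2C19 pathway (30% of clearance) increases to 1.4× activity: 0.3 × 1.4 = 0.42.
The CYP2E1 pathway (28% of clearance) increases to 1.7× activity: 0.28 × 1.7 = 0.476.
The remaining 20% of clearance is unaffected.
New clearance relative to baseline: 0.088 + 0.42 + 0.476 + 0.2 = 1.184.
AUC ∝ 1/CL: fold-change = 1 / 1.184 = 0.845.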